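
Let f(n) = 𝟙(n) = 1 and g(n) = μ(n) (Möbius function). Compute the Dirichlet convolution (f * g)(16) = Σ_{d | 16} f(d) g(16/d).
(𝟙 * μ)(16) = 0

Divisors of 16: [1, 2, 4, 8, 16]. For each d | 16:
  d = 1: 𝟙(1) · μ(16/1) = 1 · 0 = 0
  d = 2: 𝟙(2) · μ(16/2) = 1 · 0 = 0
  d = 4: 𝟙(4) · μ(16/4) = 1 · 0 = 0
  d = 8: 𝟙(8) · μ(16/8) = 1 · -1 = -1
  d = 16: 𝟙(16) · μ(16/16) = 1 · 1 = 1
Summing: (𝟙 * μ)(16) = 0 + 0 + 0 + -1 + 1 = 0.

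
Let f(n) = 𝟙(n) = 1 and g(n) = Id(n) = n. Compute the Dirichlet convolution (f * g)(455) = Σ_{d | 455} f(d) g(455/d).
(𝟙 * Id)(455) = 672

Divisors of 455: [1, 5, 7, 13, 35, 65, 91, 455]. For each d | 455:
  d = 1: 𝟙(1) · Id(455/1) = 1 · 455 = 455
  d = 5: 𝟙(5) · Id(455/5) = 1 · 91 = 91
  d = 7: 𝟙(7) · Id(455/7) = 1 · 65 = 65
  d = 13: 𝟙(13) · Id(455/13) = 1 · 35 = 35
  d = 35: 𝟙(35) · Id(455/35) = 1 · 13 = 13
  d = 65: 𝟙(65) · Id(455/65) = 1 · 7 = 7
  d = 91: 𝟙(91) · Id(455/91) = 1 · 5 = 5
  d = 455: 𝟙(455) · Id(455/455) = 1 · 1 = 1
Summing: (𝟙 * Id)(455) = 455 + 91 + 65 + 35 + 13 + 7 + 5 + 1 = 672.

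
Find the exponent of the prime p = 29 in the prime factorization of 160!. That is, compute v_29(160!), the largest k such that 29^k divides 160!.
v_29(160!) = 5

Legendre's formula: v_p(n!) = Σ_{k ≥ 1} ⌊n / p^k⌋. For p = 29, n = 160, the terms are:
  ⌊160/29^1⌋ = ⌊160/29⌋ = 5
(the next term ⌊160/29^2⌋ = 0, terminating the sum). Summing: v_29(160!) = 5 = 5.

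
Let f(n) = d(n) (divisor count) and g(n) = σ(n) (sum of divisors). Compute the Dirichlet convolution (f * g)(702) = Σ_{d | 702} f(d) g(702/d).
(d * σ)(702) = 6560

Divisors of 702: [1, 2, 3, 6, 9, 13, 18, 26, 27, 39, 54, 78, 117, 234, 351, 702]. For each d | 702:
  d = 1: d(1) · σ(702/1) = 1 · 1680 = 1680
  d = 2: d(2) · σ(702/2) = 2 · 560 = 1120
  d = 3: d(3) · σ(702/3) = 2 · 546 = 1092
  d = 6: d(6) · σ(702/6) = 4 · 182 = 728
  d = 9: d(9) · σ(702/9) = 3 · 168 = 504
  d = 13: d(13) · σ(702/13) = 2 · 120 = 240
  d = 18: d(18) · σ(702/18) = 6 · 56 = 336
  d = 26: d(26) · σ(702/26) = 4 · 40 = 160
  d = 27: d(27) · σ(702/27) = 4 · 42 = 168
  d = 39: d(39) · σ(702/39) = 4 · 39 = 156
  d = 54: d(54) · σ(702/54) = 8 · 14 = 112
  d = 78: d(78) · σ(702/78) = 8 · 13 = 104
  d = 117: d(117) · σ(702/117) = 6 · 12 = 72
  d = 234: d(234) · σ(702/234) = 12 · 4 = 48
  d = 351: d(351) · σ(702/351) = 8 · 3 = 24
  d = 702: d(702) · σ(702/702) = 16 · 1 = 16
Summing: (d * σ)(702) = 1680 + 1120 + 1092 + 728 + 504 + 240 + 336 + 160 + 168 + 156 + 112 + 104 + 72 + 48 + 24 + 16 = 6560.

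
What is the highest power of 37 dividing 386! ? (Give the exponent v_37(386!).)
v_37(386!) = 10

Legendre's formula: v_p(n!) = Σ_{k ≥ 1} ⌊n / p^k⌋. For p = 37, n = 386, the terms are:
  ⌊386/37^1⌋ = ⌊386/37⌋ = 10
(the next term ⌊386/37^2⌋ = 0, terminating the sum). Summing: v_37(386!) = 10 = 10.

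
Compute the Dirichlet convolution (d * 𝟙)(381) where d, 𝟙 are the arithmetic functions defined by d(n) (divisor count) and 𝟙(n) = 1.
(d * 𝟙)(381) = 9

Divisors of 381: [1, 3, 127, 381]. For each d | 381:
  d = 1: d(1) · 𝟙(381/1) = 1 · 1 = 1
  d = 3: d(3) · 𝟙(381/3) = 2 · 1 = 2
  d = 127: d(127) · 𝟙(381/127) = 2 · 1 = 2
  d = 381: d(381) · 𝟙(381/381) = 4 · 1 = 4
Summing: (d * 𝟙)(381) = 1 + 2 + 2 + 4 = 9.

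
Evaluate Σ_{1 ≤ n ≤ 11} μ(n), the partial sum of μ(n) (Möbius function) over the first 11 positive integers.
Σ_{n ≤ 11} μ(n) = -2

Compute μ(n) for each 1 ≤ n ≤ 11: μ(1) = 1, μ(2) = -1, μ(3) = -1, μ(4) = 0, μ(5) = -1, μ(6) = 1, μ(7) = -1, μ(8) = 0, μ(9) = 0, μ(10) = 1, μ(11) = -1. Summing all 11 values: -2. (Mertens function M(x) = Σ_{n ≤ x} μ(n); on average M(x) should be small (PNT ⟺ M(x) = o(x)).)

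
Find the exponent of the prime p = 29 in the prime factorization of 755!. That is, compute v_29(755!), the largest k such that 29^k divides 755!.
v_29(755!) = 26

Legendre's formula: v_p(n!) = Σ_{k ≥ 1} ⌊n / p^k⌋. For p = 29, n = 755, the terms are:
  ⌊755/29^1⌋ = ⌊755/29⌋ = 26
(the next term ⌊755/29^2⌋ = 0, terminating the sum). Summing: v_29(755!) = 26 = 26.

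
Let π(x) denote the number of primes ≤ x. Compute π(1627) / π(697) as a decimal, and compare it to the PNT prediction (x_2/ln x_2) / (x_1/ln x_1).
π(1627)/π(697) = 258/125 ≈ 2.0640;  PNT prediction ≈ 2.0667.

π(697) = 125 and π(1627) = 258, so π(1627)/π(697) ≈ 2.0640. The PNT-predicted ratio is (1627/ln(1627)) / (697/ln(697)) ≈ 2.0667. The two agree to within a few percent, as expected.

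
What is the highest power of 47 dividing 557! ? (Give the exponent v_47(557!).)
v_47(557!) = 11

Legendre's formula: v_p(n!) = Σ_{k ≥ 1} ⌊n / p^k⌋. For p = 47, n = 557, the terms are:
  ⌊557/47^1⌋ = ⌊557/47⌋ = 11
(the next term ⌊557/47^2⌋ = 0, terminating the sum). Summing: v_47(557!) = 11 = 11.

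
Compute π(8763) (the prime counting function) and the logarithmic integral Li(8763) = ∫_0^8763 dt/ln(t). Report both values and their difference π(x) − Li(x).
π(8763) = 1093;  Li(8763) ≈ 1110.88;  π(x) − Li(x) ≈ -17.88.

Direct count of primes ≤ 8763 gives π(8763) = 1093. Numerical evaluation of the logarithmic integral gives Li(8763) ≈ 1110.88. The difference π(x) − Li(x) ≈ -17.88 is typically negative for small/moderate x (Li(x) overestimates), though Littlewood's theorem shows this sign changes infinitely often.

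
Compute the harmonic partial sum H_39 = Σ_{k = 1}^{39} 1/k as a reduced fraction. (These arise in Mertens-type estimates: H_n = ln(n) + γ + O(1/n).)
H_39 = 2066035355155033/485721041551200

Direct summation: H_39 = 1 + 1/2 + ... + 1/39. The least common denominator is lcm(1, ..., 39) = 5342931457063200; over this denominator the numerator is 5342931457063200 + 2671465728531600 + 1780977152354400 + 1335732864265800 + 1068586291412640 + 890488576177200 + 763275922437600 + 667866432132900 + 593659050784800 + 534293145706320 + 485721041551200 + 445244288088600 + 410994727466400 + 381637961218800 + 356195430470880 + 333933216066450 + 314290085709600 + 296829525392400 + 281206918792800 + 267146572853160 + 254425307479200 + 242860520775600 + 232301367698400 + 222622144044300 + 213717258282528 + 205497363733200 + 197886350261600 + 190818980609400 + 184239015760800 + 178097715235440 + 172352627647200 + 166966608033225 + 161907013850400 + 157145042854800 + 152655184487520 + 148414762696200 + 144403552893600 + 140603459396400 + 136998242488800 = 22726388906705363, so H_39 = 22726388906705363/5342931457063200; reducing by gcd(22726388906705363, 5342931457063200) = 11 gives 2066035355155033/485721041551200 ≈ 4.25354. (The PNT-adjacent estimate ln(39) + γ ≈ 4.24078 matches within O(1/n).)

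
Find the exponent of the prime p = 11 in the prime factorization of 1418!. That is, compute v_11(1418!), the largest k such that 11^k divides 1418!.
v_11(1418!) = 140

Legendre's formula: v_p(n!) = Σ_{k ≥ 1} ⌊n / p^k⌋. For p = 11, n = 1418, the terms are:
  ⌊1418/11^1⌋ = ⌊1418/11⌋ = 128
  ⌊1418/11^2⌋ = ⌊1418/121⌋ = 11
  ⌊1418/11^3⌋ = ⌊1418/1331⌋ = 1
(the next term ⌊1418/11^4⌋ = 0, terminating the sum). Summing: v_11(1418!) = 128 + 11 + 1 = 140.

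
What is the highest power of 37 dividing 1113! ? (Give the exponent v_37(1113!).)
v_37(1113!) = 30

Legendre's formula: v_p(n!) = Σ_{k ≥ 1} ⌊n / p^k⌋. For p = 37, n = 1113, the terms are:
  ⌊1113/37^1⌋ = ⌊1113/37⌋ = 30
(the next term ⌊1113/37^2⌋ = 0, terminating the sum). Summing: v_37(1113!) = 30 = 30.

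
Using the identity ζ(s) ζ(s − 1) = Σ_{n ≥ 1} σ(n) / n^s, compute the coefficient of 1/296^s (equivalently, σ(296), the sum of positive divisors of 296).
σ(296) = 570

In the product (Σ m^0/m^s)(Σ k / k^s) = Σ (Σ_{d | n} d) / n^s, the coefficient of 1/n^s is σ(n) = Σ_{d | n} d. For n = 296, divisors are [1, 2, 4, 8, 37, 74, 148, 296]; summing: σ(296) = 570.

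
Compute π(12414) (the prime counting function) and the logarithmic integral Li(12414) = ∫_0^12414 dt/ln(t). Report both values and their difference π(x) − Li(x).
π(12414) = 1482;  Li(12414) ≈ 1505.10;  π(x) − Li(x) ≈ -23.10.

Direct count of primes ≤ 12414 gives π(12414) = 1482. Numerical evaluation of the logarithmic integral gives Li(12414) ≈ 1505.10. The difference π(x) − Li(x) ≈ -23.10 is typically negative for small/moderate x (Li(x) overestimates), though Littlewood's theorem shows this sign changes infinitely often.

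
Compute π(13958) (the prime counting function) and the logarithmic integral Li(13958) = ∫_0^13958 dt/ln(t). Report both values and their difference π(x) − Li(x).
π(13958) = 1648;  Li(13958) ≈ 1667.86;  π(x) − Li(x) ≈ -19.86.

Direct count of primes ≤ 13958 gives π(13958) = 1648. Numerical evaluation of the logarithmic integral gives Li(13958) ≈ 1667.86. The difference π(x) − Li(x) ≈ -19.86 is typically negative for small/moderate x (Li(x) overestimates), though Littlewood's theorem shows this sign changes infinitely often.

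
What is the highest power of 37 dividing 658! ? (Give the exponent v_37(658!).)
v_37(658!) = 17

Legendre's formula: v_p(n!) = Σ_{k ≥ 1} ⌊n / p^k⌋. For p = 37, n = 658, the terms are:
  ⌊658/37^1⌋ = ⌊658/37⌋ = 17
(the next term ⌊658/37^2⌋ = 0, terminating the sum). Summing: v_37(658!) = 17 = 17.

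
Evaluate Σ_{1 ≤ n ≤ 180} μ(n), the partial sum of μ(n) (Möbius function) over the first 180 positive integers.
Σ_{n ≤ 180} μ(n) = -3

Compute μ(n) for each 1 ≤ n ≤ 180: μ(1) = 1, μ(2) = -1, μ(3) = -1, μ(4) = 0, μ(5) = -1, μ(6) = 1, μ(7) = -1, μ(8) = 0, μ(9) = 0, μ(10) = 1, μ(11) = -1, μ(12) = 0, μ(13) = -1, μ(14) = 1, μ(15) = 1, μ(16) = 0, μ(17) = -1, μ(18) = 0, μ(19) = -1, μ(20) = 0, μ(21) = 1, μ(22) = 1, μ(23) = -1, μ(24) = 0, μ(25) = 0, μ(26) = 1, μ(27) = 0, μ(28) = 0, μ(29) = -1, μ(30) = -1, μ(31) = -1, μ(32) = 0, μ(33) = 1, μ(34) = 1, μ(35) = 1, μ(36) = 0, μ(37) = -1, μ(38) = 1, μ(39) = 1, μ(40) = 0, μ(41) = -1, μ(42) = -1, μ(43) = -1, μ(44) = 0, μ(45) = 0, μ(46) = 1, μ(47) = -1, μ(48) = 0, μ(49) = 0, μ(50) = 0, μ(51) = 1, μ(52) = 0, μ(53) = -1, μ(54) = 0, μ(55) = 1, μ(56) = 0, μ(57) = 1, μ(58) = 1, μ(59) = -1, μ(60) = 0, μ(61) = -1, μ(62) = 1, μ(63) = 0, μ(64) = 0, μ(65) = 1, μ(66) = -1, μ(67) = -1, μ(68) = 0, μ(69) = 1, μ(70) = -1, μ(71) = -1, μ(72) = 0, μ(73) = -1, μ(74) = 1, μ(75) = 0, μ(76) = 0, μ(77) = 1, μ(78) = -1, μ(79) = -1, μ(80) = 0, μ(81) = 0, μ(82) = 1, μ(83) = -1, μ(84) = 0, μ(85) = 1, μ(86) = 1, μ(87) = 1, μ(88) = 0, μ(89) = -1, μ(90) = 0, μ(91) = 1, μ(92) = 0, μ(93) = 1, μ(94) = 1, μ(95) = 1, μ(96) = 0, μ(97) = -1, μ(98) = 0, μ(99) = 0, μ(100) = 0, μ(101) = -1, μ(102) = -1, μ(103) = -1, μ(104) = 0, μ(105) = -1, μ(106) = 1, μ(107) = -1, μ(108) = 0, μ(109) = -1, μ(110) = -1, μ(111) = 1, μ(112) = 0, μ(113) = -1, μ(114) = -1, μ(115) = 1, μ(116) = 0, μ(117) = 0, μ(118) = 1, μ(119) = 1, μ(120) = 0, μ(121) = 0, μ(122) = 1, μ(123) = 1, μ(124) = 0, μ(125) = 0, μ(126) = 0, μ(127) = -1, μ(128) = 0, μ(129) = 1, μ(130) = -1, μ(131) = -1, μ(132) = 0, μ(133) = 1, μ(134) = 1, μ(135) = 0, μ(136) = 0, μ(137) = -1, μ(138) = -1, μ(139) = -1, μ(140) = 0, μ(141) = 1, μ(142) = 1, μ(143) = 1, μ(144) = 0, μ(145) = 1, μ(146) = 1, μ(147) = 0, μ(148) = 0, μ(149) = -1, μ(150) = 0, μ(151) = -1, μ(152) = 0, μ(153) = 0, μ(154) = -1, μ(155) = 1, μ(156) = 0, μ(157) = -1, μ(158) = 1, μ(159) = 1, μ(160) = 0, μ(161) = 1, μ(162) = 0, μ(163) = -1, μ(164) = 0, μ(165) = -1, μ(166) = 1, μ(167) = -1, μ(168) = 0, μ(169) = 0, μ(170) = -1, μ(171) = 0, μ(172) = 0, μ(173) = -1, μ(174) = -1, μ(175) = 0, μ(176) = 0, μ(177) = 1, μ(178) = 1, μ(179) = -1, μ(180) = 0. Summing all 180 values: -3. (Mertens function M(x) = Σ_{n ≤ x} μ(n); on average M(x) should be small (PNT ⟺ M(x) = o(x)).)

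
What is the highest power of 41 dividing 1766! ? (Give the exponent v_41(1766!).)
v_41(1766!) = 44

Legendre's formula: v_p(n!) = Σ_{k ≥ 1} ⌊n / p^k⌋. For p = 41, n = 1766, the terms are:
  ⌊1766/41^1⌋ = ⌊1766/41⌋ = 43
  ⌊1766/41^2⌋ = ⌊1766/1681⌋ = 1
(the next term ⌊1766/41^3⌋ = 0, terminating the sum). Summing: v_41(1766!) = 43 + 1 = 44.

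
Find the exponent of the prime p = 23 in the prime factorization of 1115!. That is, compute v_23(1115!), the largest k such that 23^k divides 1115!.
v_23(1115!) = 50

Legendre's formula: v_p(n!) = Σ_{k ≥ 1} ⌊n / p^k⌋. For p = 23, n = 1115, the terms are:
  ⌊1115/23^1⌋ = ⌊1115/23⌋ = 48
  ⌊1115/23^2⌋ = ⌊1115/529⌋ = 2
(the next term ⌊1115/23^3⌋ = 0, terminating the sum). Summing: v_23(1115!) = 48 + 2 = 50.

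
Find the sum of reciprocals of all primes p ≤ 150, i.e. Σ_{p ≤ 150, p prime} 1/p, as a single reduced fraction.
Σ 1/p = 2815015614437565820654021455954100101477639621972021569177/1492182350939279320058875736615841068547583863326864530410

π(150) = 35, so the primes ≤ 150 are [2, 3, 5, 7, 11, 13, 17, 19, 23, 29, 31, 37, 41, 43, 47, 53, 59, 61, 67, 71, 73, 79, 83, 89, 97, 101, 103, 107, 109, 113, 127, 131, 137, 139, 149]. Summing 1/p over these primes: 2815015614437565820654021455954100101477639621972021569177/1492182350939279320058875736615841068547583863326864530410 ≈ 1.8865. Mertens estimate ln ln(150) + 0.2615 ≈ 1.8731.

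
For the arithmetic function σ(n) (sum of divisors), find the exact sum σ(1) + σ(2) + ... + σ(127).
Σ_{n ≤ 127} σ(n) = 13280

Compute σ(n) for each 1 ≤ n ≤ 127: σ(1) = 1, σ(2) = 3, σ(3) = 4, σ(4) = 7, σ(5) = 6, σ(6) = 12, σ(7) = 8, σ(8) = 15, σ(9) = 13, σ(10) = 18, σ(11) = 12, σ(12) = 28, σ(13) = 14, σ(14) = 24, σ(15) = 24, σ(16) = 31, σ(17) = 18, σ(18) = 39, σ(19) = 20, σ(20) = 42, σ(21) = 32, σ(22) = 36, σ(23) = 24, σ(24) = 60, σ(25) = 31, σ(26) = 42, σ(27) = 40, σ(28) = 56, σ(29) = 30, σ(30) = 72, σ(31) = 32, σ(32) = 63, σ(33) = 48, σ(34) = 54, σ(35) = 48, σ(36) = 91, σ(37) = 38, σ(38) = 60, σ(39) = 56, σ(40) = 90, σ(41) = 42, σ(42) = 96, σ(43) = 44, σ(44) = 84, σ(45) = 78, σ(46) = 72, σ(47) = 48, σ(48) = 124, σ(49) = 57, σ(50) = 93, σ(51) = 72, σ(52) = 98, σ(53) = 54, σ(54) = 120, σ(55) = 72, σ(56) = 120, σ(57) = 80, σ(58) = 90, σ(59) = 60, σ(60) = 168, σ(61) = 62, σ(62) = 96, σ(63) = 104, σ(64) = 127, σ(65) = 84, σ(66) = 144, σ(67) = 68, σ(68) = 126, σ(69) = 96, σ(70) = 144, σ(71) = 72, σ(72) = 195, σ(73) = 74, σ(74) = 114, σ(75) = 124, σ(76) = 140, σ(77) = 96, σ(78) = 168, σ(79) = 80, σ(80) = 186, σ(81) = 121, σ(82) = 126, σ(83) = 84, σ(84) = 224, σ(85) = 108, σ(86) = 132, σ(87) = 120, σ(88) = 180, σ(89) = 90, σ(90) = 234, σ(91) = 112, σ(92) = 168, σ(93) = 128, σ(94) = 144, σ(95) = 120, σ(96) = 252, σ(97) = 98, σ(98) = 171, σ(99) = 156, σ(100) = 217, σ(101) = 102, σ(102) = 216, σ(103) = 104, σ(104) = 210, σ(105) = 192, σ(106) = 162, σ(107) = 108, σ(108) = 280, σ(109) = 110, σ(110) = 216, σ(111) = 152, σ(112) = 248, σ(113) = 114, σ(114) = 240, σ(115) = 144, σ(116) = 210, σ(117) = 182, σ(118) = 180, σ(119) = 144, σ(120) = 360, σ(121) = 133, σ(122) = 186, σ(123) = 168, σ(124) = 224, σ(125) = 156, σ(126) = 312, σ(127) = 128. Summing all 127 values: 13280. (Average order: Σ_{n ≤ x} σ(n) ~ (π²/12) x². For x = 127, (π²/12)·127² ≈ 13265.57.)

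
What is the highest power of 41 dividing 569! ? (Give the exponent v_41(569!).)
v_41(569!) = 13

Legendre's formula: v_p(n!) = Σ_{k ≥ 1} ⌊n / p^k⌋. For p = 41, n = 569, the terms are:
  ⌊569/41^1⌋ = ⌊569/41⌋ = 13
(the next term ⌊569/41^2⌋ = 0, terminating the sum). Summing: v_41(569!) = 13 = 13.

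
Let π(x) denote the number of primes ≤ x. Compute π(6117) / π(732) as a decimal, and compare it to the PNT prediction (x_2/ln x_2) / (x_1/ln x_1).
π(6117)/π(732) = 797/129 ≈ 6.1783;  PNT prediction ≈ 6.3217.

π(732) = 129 and π(6117) = 797, so π(6117)/π(732) ≈ 6.1783. The PNT-predicted ratio is (6117/ln(6117)) / (732/ln(732)) ≈ 6.3217. The two agree to within a few percent, as expected.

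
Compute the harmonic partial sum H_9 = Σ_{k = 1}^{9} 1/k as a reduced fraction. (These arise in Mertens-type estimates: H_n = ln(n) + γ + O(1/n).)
H_9 = 7129/2520

Direct summation: H_9 = 1 + 1/2 + ... + 1/9. The least common denominator is lcm(1, ..., 9) = 2520; over this denominator the numerator is 2520 + 1260 + 840 + 630 + 504 + 420 + 360 + 315 + 280 = 7129, so H_9 = 7129/2520 (already in lowest terms) ≈ 2.82897. (The PNT-adjacent estimate ln(9) + γ ≈ 2.77444 matches within O(1/n).)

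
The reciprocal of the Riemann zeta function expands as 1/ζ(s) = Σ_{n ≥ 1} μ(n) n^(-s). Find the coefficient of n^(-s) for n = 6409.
μ(6409) = -1

Factor n = 6409 = 13 · 17 · 29. μ(n) = 0 if any exponent ≥ 2 (not squarefree); otherwise μ(n) = (−1)^{ω(n)} where ω(n) is the number of distinct prime factors. Applying: μ(6409) = -1.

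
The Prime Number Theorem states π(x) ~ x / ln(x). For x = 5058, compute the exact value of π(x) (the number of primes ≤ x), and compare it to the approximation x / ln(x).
π(5058) = 676;  x/ln(x) ≈ 593.05;  relative error ≈ 12.27%.

Directly count primes up to 5058: π(5058) = 676. The PNT approximation gives 5058/ln(5058) ≈ 5058/8.52873 ≈ 593.05. Relative error (π(x) − x/ln(x)) / π(x) ≈ 12.27%; the approximation is known to undercount slightly (Li(x) is a better estimate).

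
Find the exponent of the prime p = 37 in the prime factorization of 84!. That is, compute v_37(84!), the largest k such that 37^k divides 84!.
v_37(84!) = 2

Legendre's formula: v_p(n!) = Σ_{k ≥ 1} ⌊n / p^k⌋. For p = 37, n = 84, the terms are:
  ⌊84/37^1⌋ = ⌊84/37⌋ = 2
(the next term ⌊84/37^2⌋ = 0, terminating the sum). Summing: v_37(84!) = 2 = 2.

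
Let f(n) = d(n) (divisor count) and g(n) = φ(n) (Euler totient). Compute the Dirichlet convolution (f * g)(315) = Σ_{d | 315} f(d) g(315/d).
(d * φ)(315) = 624

Divisors of 315: [1, 3, 5, 7, 9, 15, 21, 35, 45, 63, 105, 315]. For each d | 315:
  d = 1: d(1) · φ(315/1) = 1 · 144 = 144
  d = 3: d(3) · φ(315/3) = 2 · 48 = 96
  d = 5: d(5) · φ(315/5) = 2 · 36 = 72
  d = 7: d(7) · φ(315/7) = 2 · 24 = 48
  d = 9: d(9) · φ(315/9) = 3 · 24 = 72
  d = 15: d(15) · φ(315/15) = 4 · 12 = 48
  d = 21: d(21) · φ(315/21) = 4 · 8 = 32
  d = 35: d(35) · φ(315/35) = 4 · 6 = 24
  d = 45: d(45) · φ(315/45) = 6 · 6 = 36
  d = 63: d(63) · φ(315/63) = 6 · 4 = 24
  d = 105: d(105) · φ(315/105) = 8 · 2 = 16
  d = 315: d(315) · φ(315/315) = 12 · 1 = 12
Summing: (d * φ)(315) = 144 + 96 + 72 + 48 + 72 + 48 + 32 + 24 + 36 + 24 + 16 + 12 = 624.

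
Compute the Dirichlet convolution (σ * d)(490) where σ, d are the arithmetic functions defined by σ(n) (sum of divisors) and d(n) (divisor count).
(σ * d)(490) = 3040

Divisors of 490: [1, 2, 5, 7, 10, 14, 35, 49, 70, 98, 245, 490]. For each d | 490:
  d = 1: σ(1) · d(490/1) = 1 · 12 = 12
  d = 2: σ(2) · d(490/2) = 3 · 6 = 18
  d = 5: σ(5) · d(490/5) = 6 · 6 = 36
  d = 7: σ(7) · d(490/7) = 8 · 8 = 64
  d = 10: σ(10) · d(490/10) = 18 · 3 = 54
  d = 14: σ(14) · d(490/14) = 24 · 4 = 96
  d = 35: σ(35) · d(490/35) = 48 · 4 = 192
  d = 49: σ(49) · d(490/49) = 57 · 4 = 228
  d = 70: σ(70) · d(490/70) = 144 · 2 = 288
  d = 98: σ(98) · d(490/98) = 171 · 2 = 342
  d = 245: σ(245) · d(490/245) = 342 · 2 = 684
  d = 490: σ(490) · d(490/490) = 1026 · 1 = 1026
Summing: (σ * d)(490) = 12 + 18 + 36 + 64 + 54 + 96 + 192 + 228 + 288 + 342 + 684 + 1026 = 3040.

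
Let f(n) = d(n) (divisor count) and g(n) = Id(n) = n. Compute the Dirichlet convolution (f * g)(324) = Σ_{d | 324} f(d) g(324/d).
(d * Id)(324) = 1969

Divisors of 324: [1, 2, 3, 4, 6, 9, 12, 18, 27, 36, 54, 81, 108, 162, 324]. For each d | 324:
  d = 1: d(1) · Id(324/1) = 1 · 324 = 324
  d = 2: d(2) · Id(324/2) = 2 · 162 = 324
  d = 3: d(3) · Id(324/3) = 2 · 108 = 216
  d = 4: d(4) · Id(324/4) = 3 · 81 = 243
  d = 6: d(6) · Id(324/6) = 4 · 54 = 216
  d = 9: d(9) · Id(324/9) = 3 · 36 = 108
  d = 12: d(12) · Id(324/12) = 6 · 27 = 162
  d = 18: d(18) · Id(324/18) = 6 · 18 = 108
  d = 27: d(27) · Id(324/27) = 4 · 12 = 48
  d = 36: d(36) · Id(324/36) = 9 · 9 = 81
  d = 54: d(54) · Id(324/54) = 8 · 6 = 48
  d = 81: d(81) · Id(324/81) = 5 · 4 = 20
  d = 108: d(108) · Id(324/108) = 12 · 3 = 36
  d = 162: d(162) · Id(324/162) = 10 · 2 = 20
  d = 324: d(324) · Id(324/324) = 15 · 1 = 15
Summing: (d * Id)(324) = 324 + 324 + 216 + 243 + 216 + 108 + 162 + 108 + 48 + 81 + 48 + 20 + 36 + 20 + 15 = 1969.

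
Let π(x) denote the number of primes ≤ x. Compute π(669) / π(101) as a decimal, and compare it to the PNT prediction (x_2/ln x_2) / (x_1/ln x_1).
π(669)/π(101) = 121/26 ≈ 4.6538;  PNT prediction ≈ 4.6988.

π(101) = 26 and π(669) = 121, so π(669)/π(101) ≈ 4.6538. The PNT-predicted ratio is (669/ln(669)) / (101/ln(101)) ≈ 4.6988. The two agree to within a few percent, as expected.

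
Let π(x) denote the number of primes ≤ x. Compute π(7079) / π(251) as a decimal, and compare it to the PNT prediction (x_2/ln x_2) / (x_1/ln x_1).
π(7079)/π(251) = 909/54 ≈ 16.8333;  PNT prediction ≈ 17.5789.

π(251) = 54 and π(7079) = 909, so π(7079)/π(251) ≈ 16.8333. The PNT-predicted ratio is (7079/ln(7079)) / (251/ln(251)) ≈ 17.5789. The two agree to within a few percent, as expected.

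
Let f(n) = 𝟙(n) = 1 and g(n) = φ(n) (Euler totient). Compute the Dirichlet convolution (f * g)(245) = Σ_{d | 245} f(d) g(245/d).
(𝟙 * φ)(245) = 245

Divisors of 245: [1, 5, 7, 35, 49, 245]. For each d | 245:
  d = 1: 𝟙(1) · φ(245/1) = 1 · 168 = 168
  d = 5: 𝟙(5) · φ(245/5) = 1 · 42 = 42
  d = 7: 𝟙(7) · φ(245/7) = 1 · 24 = 24
  d = 35: 𝟙(35) · φ(245/35) = 1 · 6 = 6
  d = 49: 𝟙(49) · φ(245/49) = 1 · 4 = 4
  d = 245: 𝟙(245) · φ(245/245) = 1 · 1 = 1
Summing: (𝟙 * φ)(245) = 168 + 42 + 24 + 6 + 4 + 1 = 245.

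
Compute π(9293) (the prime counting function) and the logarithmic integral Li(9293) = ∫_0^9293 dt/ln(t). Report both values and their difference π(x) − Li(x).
π(9293) = 1151;  Li(9293) ≈ 1169.07;  π(x) − Li(x) ≈ -18.07.

Direct count of primes ≤ 9293 gives π(9293) = 1151. Numerical evaluation of the logarithmic integral gives Li(9293) ≈ 1169.07. The difference π(x) − Li(x) ≈ -18.07 is typically negative for small/moderate x (Li(x) overestimates), though Littlewood's theorem shows this sign changes infinitely often.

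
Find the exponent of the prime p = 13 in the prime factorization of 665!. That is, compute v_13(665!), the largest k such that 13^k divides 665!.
v_13(665!) = 54

Legendre's formula: v_p(n!) = Σ_{k ≥ 1} ⌊n / p^k⌋. For p = 13, n = 665, the terms are:
  ⌊665/13^1⌋ = ⌊665/13⌋ = 51
  ⌊665/13^2⌋ = ⌊665/169⌋ = 3
(the next term ⌊665/13^3⌋ = 0, terminating the sum). Summing: v_13(665!) = 51 + 3 = 54.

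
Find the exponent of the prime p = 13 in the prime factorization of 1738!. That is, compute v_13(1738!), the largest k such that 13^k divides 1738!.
v_13(1738!) = 143

Legendre's formula: v_p(n!) = Σ_{k ≥ 1} ⌊n / p^k⌋. For p = 13, n = 1738, the terms are:
  ⌊1738/13^1⌋ = ⌊1738/13⌋ = 133
  ⌊1738/13^2⌋ = ⌊1738/169⌋ = 10
(the next term ⌊1738/13^3⌋ = 0, terminating the sum). Summing: v_13(1738!) = 133 + 10 = 143.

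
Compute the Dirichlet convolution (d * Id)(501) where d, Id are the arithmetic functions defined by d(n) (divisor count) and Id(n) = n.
(d * Id)(501) = 845

Divisors of 501: [1, 3, 167, 501]. For each d | 501:
  d = 1: d(1) · Id(501/1) = 1 · 501 = 501
  d = 3: d(3) · Id(501/3) = 2 · 167 = 334
  d = 167: d(167) · Id(501/167) = 2 · 3 = 6
  d = 501: d(501) · Id(501/501) = 4 · 1 = 4
Summing: (d * Id)(501) = 501 + 334 + 6 + 4 = 845.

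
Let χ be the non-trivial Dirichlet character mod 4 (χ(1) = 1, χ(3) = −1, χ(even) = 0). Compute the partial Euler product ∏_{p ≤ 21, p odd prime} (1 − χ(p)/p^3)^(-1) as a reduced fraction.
∏ = 2463517706231725/2542314678779904

The odd primes p ≤ 21 are [3, 5, 7, 11, 13, 17, 19]. For each, χ(p) = 1 if p ≡ 1 mod 4, χ(p) = −1 if p ≡ 3 mod 4. Taking (1 − χ(p)/p^3)^(-1) = p^3/(p^3 − χ(p)): (1 − (-1)/3^3)^(-1) · (1 − (1)/5^3)^(-1) · (1 − (-1)/7^3)^(-1) · (1 − (-1)/11^3)^(-1) · (1 − (1)/13^3)^(-1) · (1 − (1)/17^3)^(-1) · (1 − (-1)/19^3)^(-1) = 2463517706231725/2542314678779904.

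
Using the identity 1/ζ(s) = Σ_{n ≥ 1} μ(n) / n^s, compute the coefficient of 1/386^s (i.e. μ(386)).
μ(386) = 1

Factor n = 386 = 2 · 193. μ(n) = 0 if any exponent ≥ 2 (not squarefree); otherwise μ(n) = (−1)^{ω(n)} where ω(n) is the number of distinct prime factors. Applying: μ(386) = 1.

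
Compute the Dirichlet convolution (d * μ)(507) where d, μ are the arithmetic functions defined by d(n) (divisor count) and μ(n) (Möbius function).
(d * μ)(507) = 1

Divisors of 507: [1, 3, 13, 39, 169, 507]. For each d | 507:
  d = 1: d(1) · μ(507/1) = 1 · 0 = 0
  d = 3: d(3) · μ(507/3) = 2 · 0 = 0
  d = 13: d(13) · μ(507/13) = 2 · 1 = 2
  d = 39: d(39) · μ(507/39) = 4 · -1 = -4
  d = 169: d(169) · μ(507/169) = 3 · -1 = -3
  d = 507: d(507) · μ(507/507) = 6 · 1 = 6
Summing: (d * μ)(507) = 0 + 0 + 2 + -4 + -3 + 6 = 1.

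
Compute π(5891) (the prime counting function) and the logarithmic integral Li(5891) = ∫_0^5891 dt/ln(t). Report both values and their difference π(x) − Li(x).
π(5891) = 775;  Li(5891) ≈ 787.87;  π(x) − Li(x) ≈ -12.87.

Direct count of primes ≤ 5891 gives π(5891) = 775. Numerical evaluation of the logarithmic integral gives Li(5891) ≈ 787.87. The difference π(x) − Li(x) ≈ -12.87 is typically negative for small/moderate x (Li(x) overestimates), though Littlewood's theorem shows this sign changes infinitely often.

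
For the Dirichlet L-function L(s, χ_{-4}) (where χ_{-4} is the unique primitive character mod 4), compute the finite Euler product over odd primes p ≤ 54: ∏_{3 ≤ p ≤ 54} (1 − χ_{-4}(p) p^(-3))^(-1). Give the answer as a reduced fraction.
∏ = 825131832927904152751703886265311831503045/851571808026684219819301170519057245405184

The odd primes p ≤ 54 are [3, 5, 7, 11, 13, 17, 19, 23, 29, 31, 37, 41, 43, 47, 53]. For each, χ(p) = 1 if p ≡ 1 mod 4, χ(p) = −1 if p ≡ 3 mod 4. Taking (1 − χ(p)/p^3)^(-1) = p^3/(p^3 − χ(p)): (1 − (-1)/3^3)^(-1) · (1 − (1)/5^3)^(-1) · (1 − (-1)/7^3)^(-1) · (1 − (-1)/11^3)^(-1) · (1 − (1)/13^3)^(-1) · (1 − (1)/17^3)^(-1) · (1 − (-1)/19^3)^(-1) · (1 − (-1)/23^3)^(-1) · (1 − (1)/29^3)^(-1) · (1 − (-1)/31^3)^(-1) · (1 − (1)/37^3)^(-1) · (1 − (1)/41^3)^(-1) · (1 − (-1)/43^3)^(-1) · (1 − (-1)/47^3)^(-1) · (1 − (1)/53^3)^(-1) = 825131832927904152751703886265311831503045/851571808026684219819301170519057245405184.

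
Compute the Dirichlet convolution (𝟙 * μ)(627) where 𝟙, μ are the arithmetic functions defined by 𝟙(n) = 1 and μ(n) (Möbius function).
(𝟙 * μ)(627) = 0

Divisors of 627: [1, 3, 11, 19, 33, 57, 209, 627]. For each d | 627:
  d = 1: 𝟙(1) · μ(627/1) = 1 · -1 = -1
  d = 3: 𝟙(3) · μ(627/3) = 1 · 1 = 1
  d = 11: 𝟙(11) · μ(627/11) = 1 · 1 = 1
  d = 19: 𝟙(19) · μ(627/19) = 1 · 1 = 1
  d = 33: 𝟙(33) · μ(627/33) = 1 · -1 = -1
  d = 57: 𝟙(57) · μ(627/57) = 1 · -1 = -1
  d = 209: 𝟙(209) · μ(627/209) = 1 · -1 = -1
  d = 627: 𝟙(627) · μ(627/627) = 1 · 1 = 1
Summing: (𝟙 * μ)(627) = -1 + 1 + 1 + 1 + -1 + -1 + -1 + 1 = 0.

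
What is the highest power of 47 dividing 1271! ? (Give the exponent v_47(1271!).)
v_47(1271!) = 27

Legendre's formula: v_p(n!) = Σ_{k ≥ 1} ⌊n / p^k⌋. For p = 47, n = 1271, the terms are:
  ⌊1271/47^1⌋ = ⌊1271/47⌋ = 27
(the next term ⌊1271/47^2⌋ = 0, terminating the sum). Summing: v_47(1271!) = 27 = 27.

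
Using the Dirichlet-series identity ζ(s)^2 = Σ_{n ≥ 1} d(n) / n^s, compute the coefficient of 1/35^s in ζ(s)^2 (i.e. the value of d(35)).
d(35) = 4

ζ(s)^2 = (Σ 1/m^s)(Σ 1/k^s). The coefficient of 1/n^s in the product is the number of ordered pairs (m, k) with mk = n, which equals d(n). For n = 35, divisors are [1, 5, 7, 35], so d(35) = 4.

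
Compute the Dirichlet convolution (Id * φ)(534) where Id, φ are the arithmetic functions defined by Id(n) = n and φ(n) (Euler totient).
(Id * φ)(534) = 2655

Divisors of 534: [1, 2, 3, 6, 89, 178, 267, 534]. For each d | 534:
  d = 1: Id(1) · φ(534/1) = 1 · 176 = 176
  d = 2: Id(2) · φ(534/2) = 2 · 176 = 352
  d = 3: Id(3) · φ(534/3) = 3 · 88 = 264
  d = 6: Id(6) · φ(534/6) = 6 · 88 = 528
  d = 89: Id(89) · φ(534/89) = 89 · 2 = 178
  d = 178: Id(178) · φ(534/178) = 178 · 2 = 356
  d = 267: Id(267) · φ(534/267) = 267 · 1 = 267
  d = 534: Id(534) · φ(534/534) = 534 · 1 = 534
Summing: (Id * φ)(534) = 176 + 352 + 264 + 528 + 178 + 356 + 267 + 534 = 2655.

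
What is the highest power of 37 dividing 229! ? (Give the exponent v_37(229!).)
v_37(229!) = 6

Legendre's formula: v_p(n!) = Σ_{k ≥ 1} ⌊n / p^k⌋. For p = 37, n = 229, the terms are:
  ⌊229/37^1⌋ = ⌊229/37⌋ = 6
(the next term ⌊229/37^2⌋ = 0, terminating the sum). Summing: v_37(229!) = 6 = 6.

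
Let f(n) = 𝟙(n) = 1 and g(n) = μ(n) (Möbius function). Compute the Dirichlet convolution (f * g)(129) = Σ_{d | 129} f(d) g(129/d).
(𝟙 * μ)(129) = 0

Divisors of 129: [1, 3, 43, 129]. For each d | 129:
  d = 1: 𝟙(1) · μ(129/1) = 1 · 1 = 1
  d = 3: 𝟙(3) · μ(129/3) = 1 · -1 = -1
  d = 43: 𝟙(43) · μ(129/43) = 1 · -1 = -1
  d = 129: 𝟙(129) · μ(129/129) = 1 · 1 = 1
Summing: (𝟙 * μ)(129) = 1 + -1 + -1 + 1 = 0.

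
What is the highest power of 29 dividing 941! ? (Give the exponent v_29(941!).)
v_29(941!) = 33

Legendre's formula: v_p(n!) = Σ_{k ≥ 1} ⌊n / p^k⌋. For p = 29, n = 941, the terms are:
  ⌊941/29^1⌋ = ⌊941/29⌋ = 32
  ⌊941/29^2⌋ = ⌊941/841⌋ = 1
(the next term ⌊941/29^3⌋ = 0, terminating the sum). Summing: v_29(941!) = 32 + 1 = 33.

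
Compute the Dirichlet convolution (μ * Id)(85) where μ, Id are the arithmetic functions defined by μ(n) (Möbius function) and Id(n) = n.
(μ * Id)(85) = 64

Divisors of 85: [1, 5, 17, 85]. For each d | 85:
  d = 1: μ(1) · Id(85/1) = 1 · 85 = 85
  d = 5: μ(5) · Id(85/5) = -1 · 17 = -17
  d = 17: μ(17) · Id(85/17) = -1 · 5 = -5
  d = 85: μ(85) · Id(85/85) = 1 · 1 = 1
Summing: (μ * Id)(85) = 85 + -17 + -5 + 1 = 64.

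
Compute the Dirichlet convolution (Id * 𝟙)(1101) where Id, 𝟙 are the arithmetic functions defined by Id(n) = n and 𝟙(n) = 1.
(Id * 𝟙)(1101) = 1472

Divisors of 1101: [1, 3, 367, 1101]. For each d | 1101:
  d = 1: Id(1) · 𝟙(1101/1) = 1 · 1 = 1
  d = 3: Id(3) · 𝟙(1101/3) = 3 · 1 = 3
  d = 367: Id(367) · 𝟙(1101/367) = 367 · 1 = 367
  d = 1101: Id(1101) · 𝟙(1101/1101) = 1101 · 1 = 1101
Summing: (Id * 𝟙)(1101) = 1 + 3 + 367 + 1101 = 1472.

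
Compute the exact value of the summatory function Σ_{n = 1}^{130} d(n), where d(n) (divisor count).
Σ_{n ≤ 130} d(n) = 657

Compute d(n) for each 1 ≤ n ≤ 130: d(1) = 1, d(2) = 2, d(3) = 2, d(4) = 3, d(5) = 2, d(6) = 4, d(7) = 2, d(8) = 4, d(9) = 3, d(10) = 4, d(11) = 2, d(12) = 6, d(13) = 2, d(14) = 4, d(15) = 4, d(16) = 5, d(17) = 2, d(18) = 6, d(19) = 2, d(20) = 6, d(21) = 4, d(22) = 4, d(23) = 2, d(24) = 8, d(25) = 3, d(26) = 4, d(27) = 4, d(28) = 6, d(29) = 2, d(30) = 8, d(31) = 2, d(32) = 6, d(33) = 4, d(34) = 4, d(35) = 4, d(36) = 9, d(37) = 2, d(38) = 4, d(39) = 4, d(40) = 8, d(41) = 2, d(42) = 8, d(43) = 2, d(44) = 6, d(45) = 6, d(46) = 4, d(47) = 2, d(48) = 10, d(49) = 3, d(50) = 6, d(51) = 4, d(52) = 6, d(53) = 2, d(54) = 8, d(55) = 4, d(56) = 8, d(57) = 4, d(58) = 4, d(59) = 2, d(60) = 12, d(61) = 2, d(62) = 4, d(63) = 6, d(64) = 7, d(65) = 4, d(66) = 8, d(67) = 2, d(68) = 6, d(69) = 4, d(70) = 8, d(71) = 2, d(72) = 12, d(73) = 2, d(74) = 4, d(75) = 6, d(76) = 6, d(77) = 4, d(78) = 8, d(79) = 2, d(80) = 10, d(81) = 5, d(82) = 4, d(83) = 2, d(84) = 12, d(85) = 4, d(86) = 4, d(87) = 4, d(88) = 8, d(89) = 2, d(90) = 12, d(91) = 4, d(92) = 6, d(93) = 4, d(94) = 4, d(95) = 4, d(96) = 12, d(97) = 2, d(98) = 6, d(99) = 6, d(100) = 9, d(101) = 2, d(102) = 8, d(103) = 2, d(104) = 8, d(105) = 8, d(106) = 4, d(107) = 2, d(108) = 12, d(109) = 2, d(110) = 8, d(111) = 4, d(112) = 10, d(113) = 2, d(114) = 8, d(115) = 4, d(116) = 6, d(117) = 6, d(118) = 4, d(119) = 4, d(120) = 16, d(121) = 3, d(122) = 4, d(123) = 4, d(124) = 6, d(125) = 4, d(126) = 12, d(127) = 2, d(128) = 8, d(129) = 4, d(130) = 8. Summing all 130 values: 657. (Dirichlet's divisor formula: Σ_{n ≤ x} d(n) = x ln(x) + (2γ − 1) x + O(√x). For x = 130, the asymptotic estimate is ≈ 652.86.)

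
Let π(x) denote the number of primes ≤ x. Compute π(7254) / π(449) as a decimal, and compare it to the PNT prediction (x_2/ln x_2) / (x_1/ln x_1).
π(7254)/π(449) = 928/87 ≈ 10.6667;  PNT prediction ≈ 11.0992.

π(449) = 87 and π(7254) = 928, so π(7254)/π(449) ≈ 10.6667. The PNT-predicted ratio is (7254/ln(7254)) / (449/ln(449)) ≈ 11.0992. The two agree to within a few percent, as expected.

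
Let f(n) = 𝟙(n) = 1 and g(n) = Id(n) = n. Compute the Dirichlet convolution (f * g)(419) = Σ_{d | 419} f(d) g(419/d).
(𝟙 * Id)(419) = 420

Divisors of 419: [1, 419]. For each d | 419:
  d = 1: 𝟙(1) · Id(419/1) = 1 · 419 = 419
  d = 419: 𝟙(419) · Id(419/419) = 1 · 1 = 1
Summing: (𝟙 * Id)(419) = 419 + 1 = 420.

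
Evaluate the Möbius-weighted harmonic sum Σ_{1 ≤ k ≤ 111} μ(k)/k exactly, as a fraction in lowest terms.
Σ μ(k)/k = -678316192822146162262092815134314936522301/39962142402550705168325165981723972810713890

Values of μ(k) for 1 ≤ k ≤ 111: μ(1) = 1, μ(2) = -1, μ(3) = -1, μ(5) = -1, μ(6) = 1, μ(7) = -1, μ(10) = 1, μ(11) = -1, μ(13) = -1, μ(14) = 1, μ(15) = 1, μ(17) = -1, μ(19) = -1, μ(21) = 1, μ(22) = 1, μ(23) = -1, μ(26) = 1, μ(29) = -1, μ(30) = -1, μ(31) = -1, μ(33) = 1, μ(34) = 1, μ(35) = 1, μ(37) = -1, μ(38) = 1, μ(39) = 1, μ(41) = -1, μ(42) = -1, μ(43) = -1, μ(46) = 1, μ(47) = -1, μ(51) = 1, μ(53) = -1, μ(55) = 1, μ(57) = 1, μ(58) = 1, μ(59) = -1, μ(61) = -1, μ(62) = 1, μ(65) = 1, μ(66) = -1, μ(67) = -1, μ(69) = 1, μ(70) = -1, μ(71) = -1, μ(73) = -1, μ(74) = 1, μ(77) = 1, μ(78) = -1, μ(79) = -1, μ(82) = 1, μ(83) = -1, μ(85) = 1, μ(86) = 1, μ(87) = 1, μ(89) = -1, μ(91) = 1, μ(93) = 1, μ(94) = 1, μ(95) = 1, μ(97) = -1, μ(101) = -1, μ(102) = -1, μ(103) = -1, μ(105) = -1, μ(106) = 1, μ(107) = -1, μ(109) = -1, μ(110) = -1, μ(111) = 1, with μ = 0 on non-squarefree integers. Summing μ(k)/k for k where μ(k) ≠ 0 gives -678316192822146162262092815134314936522301/39962142402550705168325165981723972810713890 ≈ -0.0170. (PNT ⟺ this sum → 0 as n → ∞.)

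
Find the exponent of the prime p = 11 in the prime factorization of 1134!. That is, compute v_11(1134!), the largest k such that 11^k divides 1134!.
v_11(1134!) = 112

Legendre's formula: v_p(n!) = Σ_{k ≥ 1} ⌊n / p^k⌋. For p = 11, n = 1134, the terms are:
  ⌊1134/11^1⌋ = ⌊1134/11⌋ = 103
  ⌊1134/11^2⌋ = ⌊1134/121⌋ = 9
(the next term ⌊1134/11^3⌋ = 0, terminating the sum). Summing: v_11(1134!) = 103 + 9 = 112.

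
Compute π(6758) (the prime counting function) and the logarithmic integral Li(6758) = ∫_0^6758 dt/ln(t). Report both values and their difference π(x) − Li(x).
π(6758) = 869;  Li(6758) ≈ 886.94;  π(x) − Li(x) ≈ -17.94.

Direct count of primes ≤ 6758 gives π(6758) = 869. Numerical evaluation of the logarithmic integral gives Li(6758) ≈ 886.94. The difference π(x) − Li(x) ≈ -17.94 is typically negative for small/moderate x (Li(x) overestimates), though Littlewood's theorem shows this sign changes infinitely often.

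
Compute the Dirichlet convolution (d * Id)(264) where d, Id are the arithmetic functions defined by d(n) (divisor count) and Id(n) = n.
(d * Id)(264) = 1690

Divisors of 264: [1, 2, 3, 4, 6, 8, 11, 12, 22, 24, 33, 44, 66, 88, 132, 264]. For each d | 264:
  d = 1: d(1) · Id(264/1) = 1 · 264 = 264
  d = 2: d(2) · Id(264/2) = 2 · 132 = 264
  d = 3: d(3) · Id(264/3) = 2 · 88 = 176
  d = 4: d(4) · Id(264/4) = 3 · 66 = 198
  d = 6: d(6) · Id(264/6) = 4 · 44 = 176
  d = 8: d(8) · Id(264/8) = 4 · 33 = 132
  d = 11: d(11) · Id(264/11) = 2 · 24 = 48
  d = 12: d(12) · Id(264/12) = 6 · 22 = 132
  d = 22: d(22) · Id(264/22) = 4 · 12 = 48
  d = 24: d(24) · Id(264/24) = 8 · 11 = 88
  d = 33: d(33) · Id(264/33) = 4 · 8 = 32
  d = 44: d(44) · Id(264/44) = 6 · 6 = 36
  d = 66: d(66) · Id(264/66) = 8 · 4 = 32
  d = 88: d(88) · Id(264/88) = 8 · 3 = 24
  d = 132: d(132) · Id(264/132) = 12 · 2 = 24
  d = 264: d(264) · Id(264/264) = 16 · 1 = 16
Summing: (d * Id)(264) = 264 + 264 + 176 + 198 + 176 + 132 + 48 + 132 + 48 + 88 + 32 + 36 + 32 + 24 + 24 + 16 = 1690.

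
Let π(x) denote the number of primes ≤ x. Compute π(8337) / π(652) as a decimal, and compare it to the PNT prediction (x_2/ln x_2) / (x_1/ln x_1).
π(8337)/π(652) = 1045/118 ≈ 8.8559;  PNT prediction ≈ 9.1775.

π(652) = 118 and π(8337) = 1045, so π(8337)/π(652) ≈ 8.8559. The PNT-predicted ratio is (8337/ln(8337)) / (652/ln(652)) ≈ 9.1775. The two agree to within a few percent, as expected.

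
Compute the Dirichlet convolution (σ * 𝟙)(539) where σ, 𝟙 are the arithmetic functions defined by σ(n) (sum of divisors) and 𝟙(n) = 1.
(σ * 𝟙)(539) = 858

Divisors of 539: [1, 7, 11, 49, 77, 539]. For each d | 539:
  d = 1: σ(1) · 𝟙(539/1) = 1 · 1 = 1
  d = 7: σ(7) · 𝟙(539/7) = 8 · 1 = 8
  d = 11: σ(11) · 𝟙(539/11) = 12 · 1 = 12
  d = 49: σ(49) · 𝟙(539/49) = 57 · 1 = 57
  d = 77: σ(77) · 𝟙(539/77) = 96 · 1 = 96
  d = 539: σ(539) · 𝟙(539/539) = 684 · 1 = 684
Summing: (σ * 𝟙)(539) = 1 + 8 + 12 + 57 + 96 + 684 = 858.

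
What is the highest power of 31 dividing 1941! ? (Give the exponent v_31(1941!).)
v_31(1941!) = 64

Legendre's formula: v_p(n!) = Σ_{k ≥ 1} ⌊n / p^k⌋. For p = 31, n = 1941, the terms are:
  ⌊1941/31^1⌋ = ⌊1941/31⌋ = 62
  ⌊1941/31^2⌋ = ⌊1941/961⌋ = 2
(the next term ⌊1941/31^3⌋ = 0, terminating the sum). Summing: v_31(1941!) = 62 + 2 = 64.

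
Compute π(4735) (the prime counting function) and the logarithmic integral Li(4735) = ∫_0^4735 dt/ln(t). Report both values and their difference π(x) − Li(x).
π(4735) = 639;  Li(4735) ≈ 653.07;  π(x) − Li(x) ≈ -14.07.

Direct count of primes ≤ 4735 gives π(4735) = 639. Numerical evaluation of the logarithmic integral gives Li(4735) ≈ 653.07. The difference π(x) − Li(x) ≈ -14.07 is typically negative for small/moderate x (Li(x) overestimates), though Littlewood's theorem shows this sign changes infinitely often.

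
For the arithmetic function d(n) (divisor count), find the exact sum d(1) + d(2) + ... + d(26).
Σ_{n ≤ 26} d(n) = 91

Compute d(n) for each 1 ≤ n ≤ 26: d(1) = 1, d(2) = 2, d(3) = 2, d(4) = 3, d(5) = 2, d(6) = 4, d(7) = 2, d(8) = 4, d(9) = 3, d(10) = 4, d(11) = 2, d(12) = 6, d(13) = 2, d(14) = 4, d(15) = 4, d(16) = 5, d(17) = 2, d(18) = 6, d(19) = 2, d(20) = 6, d(21) = 4, d(22) = 4, d(23) = 2, d(24) = 8, d(25) = 3, d(26) = 4. Summing all 26 values: 91. (Dirichlet's divisor formula: Σ_{n ≤ x} d(n) = x ln(x) + (2γ − 1) x + O(√x). For x = 26, the asymptotic estimate is ≈ 88.73.)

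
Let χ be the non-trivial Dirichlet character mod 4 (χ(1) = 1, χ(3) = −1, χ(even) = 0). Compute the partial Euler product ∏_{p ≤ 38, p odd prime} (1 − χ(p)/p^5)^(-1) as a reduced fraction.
∏ = 36434162976122653852428171915209665920933190877591375/36574689167094305070442169349729960875390257302863872

The odd primes p ≤ 38 are [3, 5, 7, 11, 13, 17, 19, 23, 29, 31, 37]. For each, χ(p) = 1 if p ≡ 1 mod 4, χ(p) = −1 if p ≡ 3 mod 4. Taking (1 − χ(p)/p^5)^(-1) = p^5/(p^5 − χ(p)): (1 − (-1)/3^5)^(-1) · (1 − (1)/5^5)^(-1) · (1 − (-1)/7^5)^(-1) · (1 − (-1)/11^5)^(-1) · (1 − (1)/13^5)^(-1) · (1 − (1)/17^5)^(-1) · (1 − (-1)/19^5)^(-1) · (1 − (-1)/23^5)^(-1) · (1 − (1)/29^5)^(-1) · (1 − (-1)/31^5)^(-1) · (1 − (1)/37^5)^(-1) = 36434162976122653852428171915209665920933190877591375/36574689167094305070442169349729960875390257302863872.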